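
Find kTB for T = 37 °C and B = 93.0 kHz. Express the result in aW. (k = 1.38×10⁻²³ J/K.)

T = 37 °C + 273.15 = 310.15 K
P_n = kTB = 1.38×10⁻²³ × 310.15 × 9.30×10⁴ = 3.98×10⁻¹⁶ W = 398 aW

398 aW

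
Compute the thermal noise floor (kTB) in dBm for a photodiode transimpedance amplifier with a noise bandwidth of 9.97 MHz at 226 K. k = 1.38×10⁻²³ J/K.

−105.1 dBm

P_n = kTB = 1.38×10⁻²³ × 226 × 9.97×10⁶ = 3.11×10⁻¹⁴ W
In dBm: 10 log₁₀(3.11×10⁻¹⁴ / 10⁻³) = −105.1 dBm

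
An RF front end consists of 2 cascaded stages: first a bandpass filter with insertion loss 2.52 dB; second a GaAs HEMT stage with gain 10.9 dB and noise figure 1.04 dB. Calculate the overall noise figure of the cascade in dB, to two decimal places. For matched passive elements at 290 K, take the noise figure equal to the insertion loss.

3.56 dB

Convert to linear (a loss of L dB is a gain of −L dB): F_i = 10^(NF_i/10), G_i = 10^(G_i,dB/10)
  Stage 1: F_1 = 10^(2.52/10) = 1.786, G_1 = 10^(−2.52/10) = 0.5598
  Stage 2: F_2 = 10^(1.04/10) = 1.271, G_2 = 10^(10.9/10) = 12.30
Friis cascade:
  F = 1.786 + (1.271 − 1)/0.5598 = 2.270
NF = 10 log₁₀(2.270) = 3.56 dB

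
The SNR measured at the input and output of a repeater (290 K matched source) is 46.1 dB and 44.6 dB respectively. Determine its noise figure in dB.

1.5 dB

NF (dB) = SNR_in(dB) − SNR_out(dB) when the source is at T₀
NF = 46.1 − 44.6 = 1.5 dB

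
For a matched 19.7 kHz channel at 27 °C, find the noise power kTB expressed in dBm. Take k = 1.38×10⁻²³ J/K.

T = 27 °C + 273.15 = 300.15 K
P_n = kTB = 1.38×10⁻²³ × 300.15 × 1.97×10⁴ = 8.16×10⁻¹⁷ W
In dBm: 10 log₁₀(8.16×10⁻¹⁷ / 10⁻³) = −130.9 dBm

−130.9 dBm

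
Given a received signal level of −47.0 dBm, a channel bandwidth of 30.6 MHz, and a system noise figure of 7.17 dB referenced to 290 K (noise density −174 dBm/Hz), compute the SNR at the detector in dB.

45.0 dB

Noise floor: N = −174 + 10 log₁₀(B) + NF
10 log₁₀(3.06×10⁷) = 74.86 dB
N = −174 + 74.86 + 7.17 = −91.97 dBm
SNR = P_sig − N = −47.0 − (−91.97) = 44.97 dB → 45.0 dB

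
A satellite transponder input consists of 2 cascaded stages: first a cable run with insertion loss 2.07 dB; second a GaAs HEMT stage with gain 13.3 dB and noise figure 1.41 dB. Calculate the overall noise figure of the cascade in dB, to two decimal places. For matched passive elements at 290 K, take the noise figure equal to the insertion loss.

Convert to linear (a loss of L dB is a gain of −L dB): F_i = 10^(NF_i/10), G_i = 10^(G_i,dB/10)
  Stage 1: F_1 = 10^(2.07/10) = 1.611, G_1 = 10^(−2.07/10) = 0.6209
  Stage 2: F_2 = 10^(1.41/10) = 1.384, G_2 = 10^(13.3/10) = 21.38
Friis cascade:
  F = 1.611 + (1.384 − 1)/0.6209 = 2.228
NF = 10 log₁₀(2.228) = 3.48 dB

3.48 dB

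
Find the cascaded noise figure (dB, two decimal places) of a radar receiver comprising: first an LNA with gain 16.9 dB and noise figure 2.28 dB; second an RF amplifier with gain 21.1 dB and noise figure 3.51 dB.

2.34 dB

Convert to linear (a loss of L dB is a gain of −L dB): F_i = 10^(NF_i/10), G_i = 10^(G_i,dB/10)
  Stage 1: F_1 = 10^(2.28/10) = 1.690, G_1 = 10^(16.9/10) = 48.98
  Stage 2: F_2 = 10^(3.51/10) = 2.244, G_2 = 10^(21.1/10) = 128.8
Friis cascade:
  F = 1.690 + (2.244 − 1)/48.98 = 1.716
NF = 10 log₁₀(1.716) = 2.34 dB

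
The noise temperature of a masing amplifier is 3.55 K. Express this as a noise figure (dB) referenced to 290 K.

0.053 dB

F = 1 + T_e/T₀ = 1 + 3.55/290 = 1.01224
NF = 10 log₁₀(1.01224) = 0.053 dB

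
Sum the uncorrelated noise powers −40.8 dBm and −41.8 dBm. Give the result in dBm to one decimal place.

−38.3 dBm

Convert to linear, add, convert back:
P₁ = 8.32×10⁻⁸ W, P₂ = 6.61×10⁻⁸ W
P_tot = 1.49×10⁻⁷ W → 10 log₁₀(P_tot / 10⁻³) = −38.3 dBm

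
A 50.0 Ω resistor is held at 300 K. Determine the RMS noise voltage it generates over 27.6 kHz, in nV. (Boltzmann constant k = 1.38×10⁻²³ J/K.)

V_n = √(4kTRB)
4kTRB = 4 × 1.38×10⁻²³ × 300 × 5.00×10¹ × 2.76×10⁴ = 2.29×10⁻¹⁴ V²
V_n = √(2.29×10⁻¹⁴) = 1.51×10⁻⁷ V = 151 nV

151 nV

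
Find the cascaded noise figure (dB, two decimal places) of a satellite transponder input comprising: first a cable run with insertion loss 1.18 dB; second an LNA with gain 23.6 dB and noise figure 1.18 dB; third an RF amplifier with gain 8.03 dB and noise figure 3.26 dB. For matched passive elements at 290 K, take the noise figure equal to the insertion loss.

Convert to linear (a loss of L dB is a gain of −L dB): F_i = 10^(NF_i/10), G_i = 10^(G_i,dB/10)
  Stage 1: F_1 = 10^(1.18/10) = 1.312, G_1 = 10^(−1.18/10) = 0.7621
  Stage 2: F_2 = 10^(1.18/10) = 1.312, G_2 = 10^(23.6/10) = 229.1
  Stage 3: F_3 = 10^(3.26/10) = 2.118, G_3 = 10^(8.03/10) = 6.353
Friis cascade:
  F = 1.312 + (1.312 − 1)/0.7621 + (2.118 − 1)/174.6 = 1.728
NF = 10 log₁₀(1.728) = 2.38 dB

2.38 dB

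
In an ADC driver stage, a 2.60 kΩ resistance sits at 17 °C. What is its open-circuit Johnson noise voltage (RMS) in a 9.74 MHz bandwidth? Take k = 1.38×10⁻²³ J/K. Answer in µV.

T = 17 °C + 273.15 = 290.15 K
V_n = √(4kTRB)
4kTRB = 4 × 1.38×10⁻²³ × 290.15 × 2.60×10³ × 9.74×10⁶ = 4.06×10⁻¹⁰ V²
V_n = √(4.06×10⁻¹⁰) = 2.01×10⁻⁵ V = 20.1 µV

20.1 µV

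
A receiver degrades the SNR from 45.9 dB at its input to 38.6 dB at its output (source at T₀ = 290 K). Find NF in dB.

7.3 dB

NF (dB) = SNR_in(dB) − SNR_out(dB) when the source is at T₀
NF = 45.9 − 38.6 = 7.3 dB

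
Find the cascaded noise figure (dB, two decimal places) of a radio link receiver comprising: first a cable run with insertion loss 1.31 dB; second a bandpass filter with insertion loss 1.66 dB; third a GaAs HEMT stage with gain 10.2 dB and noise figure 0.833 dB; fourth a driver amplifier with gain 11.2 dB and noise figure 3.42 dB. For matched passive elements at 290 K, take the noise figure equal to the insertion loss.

4.19 dB

Convert to linear (a loss of L dB is a gain of −L dB): F_i = 10^(NF_i/10), G_i = 10^(G_i,dB/10)
  Stage 1: F_1 = 10^(1.31/10) = 1.352, G_1 = 10^(−1.31/10) = 0.7396
  Stage 2: F_2 = 10^(1.66/10) = 1.466, G_2 = 10^(−1.66/10) = 0.6823
  Stage 3: F_3 = 10^(0.833/10) = 1.211, G_3 = 10^(10.2/10) = 10.47
  Stage 4: F_4 = 10^(3.42/10) = 2.198, G_4 = 10^(11.2/10) = 13.18
Friis cascade:
  F = 1.352 + (1.466 − 1)/0.7396 + (1.211 − 1)/0.5047 + (2.198 − 1)/5.284 = 2.627
NF = 10 log₁₀(2.627) = 4.19 dB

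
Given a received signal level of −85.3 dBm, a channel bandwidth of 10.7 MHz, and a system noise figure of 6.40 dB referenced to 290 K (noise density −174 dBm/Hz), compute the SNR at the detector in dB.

12.0 dB

Noise floor: N = −174 + 10 log₁₀(B) + NF
10 log₁₀(1.07×10⁷) = 70.29 dB
N = −174 + 70.29 + 6.40 = −97.31 dBm
SNR = P_sig − N = −85.3 − (−97.31) = 12.01 dB → 12.0 dB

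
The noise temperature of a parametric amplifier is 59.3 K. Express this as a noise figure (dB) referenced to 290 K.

F = 1 + T_e/T₀ = 1 + 59.3/290 = 1.20448
NF = 10 log₁₀(1.20448) = 0.808 dB

0.808 dB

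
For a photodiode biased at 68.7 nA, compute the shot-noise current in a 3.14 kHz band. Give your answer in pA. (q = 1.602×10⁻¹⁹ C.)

I_n = √(2qI·B)
2qI·B = 2 × 1.602×10⁻¹⁹ × 6.87×10⁻⁸ × 3.14×10³ = 6.91×10⁻²³ A²
I_n = √(6.91×10⁻²³) = 8.31×10⁻¹² A = 8.31 pA

8.31 pA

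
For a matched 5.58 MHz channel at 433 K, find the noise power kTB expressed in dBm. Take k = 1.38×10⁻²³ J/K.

P_n = kTB = 1.38×10⁻²³ × 433 × 5.58×10⁶ = 3.33×10⁻¹⁴ W
In dBm: 10 log₁₀(3.33×10⁻¹⁴ / 10⁻³) = −104.8 dBm

−104.8 dBm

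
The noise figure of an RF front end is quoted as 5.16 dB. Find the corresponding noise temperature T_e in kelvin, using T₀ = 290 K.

661 K

F = 10^(5.16/10) = 3.28095
T_e = (F − 1)·T₀ = (3.28095 − 1) × 290 = 661 K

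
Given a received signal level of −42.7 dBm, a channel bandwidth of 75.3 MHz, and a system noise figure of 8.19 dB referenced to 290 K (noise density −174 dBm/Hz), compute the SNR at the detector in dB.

44.3 dB

Noise floor: N = −174 + 10 log₁₀(B) + NF
10 log₁₀(7.53×10⁷) = 78.77 dB
N = −174 + 78.77 + 8.19 = −87.04 dBm
SNR = P_sig − N = −42.7 − (−87.04) = 44.34 dB → 44.3 dB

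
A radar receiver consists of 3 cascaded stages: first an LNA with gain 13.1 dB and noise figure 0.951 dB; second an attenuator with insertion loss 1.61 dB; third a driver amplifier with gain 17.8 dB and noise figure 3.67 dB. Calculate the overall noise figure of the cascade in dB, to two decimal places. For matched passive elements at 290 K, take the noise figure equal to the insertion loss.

1.34 dB

Convert to linear (a loss of L dB is a gain of −L dB): F_i = 10^(NF_i/10), G_i = 10^(G_i,dB/10)
  Stage 1: F_1 = 10^(0.951/10) = 1.245, G_1 = 10^(13.1/10) = 20.42
  Stage 2: F_2 = 10^(1.61/10) = 1.449, G_2 = 10^(−1.61/10) = 0.6902
  Stage 3: F_3 = 10^(3.67/10) = 2.328, G_3 = 10^(17.8/10) = 60.26
Friis cascade:
  F = 1.245 + (1.449 − 1)/20.42 + (2.328 − 1)/14.09 = 1.361
NF = 10 log₁₀(1.361) = 1.34 dB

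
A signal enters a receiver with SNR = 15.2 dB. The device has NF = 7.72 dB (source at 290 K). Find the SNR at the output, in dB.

7.48 dB

By definition F = SNR_in/SNR_out, so in dB: SNR_out = SNR_in − NF
SNR_out = 15.2 − 7.72 = 7.48 dB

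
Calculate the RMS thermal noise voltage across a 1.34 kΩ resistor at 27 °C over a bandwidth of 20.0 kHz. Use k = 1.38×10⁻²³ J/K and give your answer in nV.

T = 27 °C + 273.15 = 300.15 K
V_n = √(4kTRB)
4kTRB = 4 × 1.38×10⁻²³ × 300.15 × 1.34×10³ × 2.00×10⁴ = 4.44×10⁻¹³ V²
V_n = √(4.44×10⁻¹³) = 6.66×10⁻⁷ V = 666 nV

666 nV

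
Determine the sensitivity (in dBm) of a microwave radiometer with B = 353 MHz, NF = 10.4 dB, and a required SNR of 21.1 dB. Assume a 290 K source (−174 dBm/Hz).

−57.0 dBm

Sensitivity = −174 + 10 log₁₀(B) + NF + SNR_min
= −174 + 85.48 + 10.4 + 21.1
= −57.02 dBm → −57.0 dBm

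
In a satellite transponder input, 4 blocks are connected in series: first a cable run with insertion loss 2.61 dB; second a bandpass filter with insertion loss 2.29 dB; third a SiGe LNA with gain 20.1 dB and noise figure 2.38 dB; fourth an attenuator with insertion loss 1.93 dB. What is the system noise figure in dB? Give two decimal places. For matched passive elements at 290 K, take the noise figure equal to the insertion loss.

Convert to linear (a loss of L dB is a gain of −L dB): F_i = 10^(NF_i/10), G_i = 10^(G_i,dB/10)
  Stage 1: F_1 = 10^(2.61/10) = 1.824, G_1 = 10^(−2.61/10) = 0.5483
  Stage 2: F_2 = 10^(2.29/10) = 1.694, G_2 = 10^(−2.29/10) = 0.5902
  Stage 3: F_3 = 10^(2.38/10) = 1.730, G_3 = 10^(20.1/10) = 102.3
  Stage 4: F_4 = 10^(1.93/10) = 1.560, G_4 = 10^(−1.93/10) = 0.6412
Friis cascade:
  F = 1.824 + (1.694 − 1)/0.5483 + (1.730 − 1)/0.3236 + (1.560 − 1)/33.11 = 5.363
NF = 10 log₁₀(5.363) = 7.29 dB

7.29 dB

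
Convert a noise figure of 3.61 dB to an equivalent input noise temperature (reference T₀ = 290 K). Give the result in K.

F = 10^(3.61/10) = 2.29615
T_e = (F − 1)·T₀ = (2.29615 − 1) × 290 = 376 K

376 K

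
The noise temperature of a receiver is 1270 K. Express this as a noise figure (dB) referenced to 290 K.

7.31 dB

F = 1 + T_e/T₀ = 1 + 1270/290 = 5.37931
NF = 10 log₁₀(5.37931) = 7.31 dB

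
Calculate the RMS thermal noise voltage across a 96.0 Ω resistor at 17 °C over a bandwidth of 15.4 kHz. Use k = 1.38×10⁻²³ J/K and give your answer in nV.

T = 17 °C + 273.15 = 290.15 K
V_n = √(4kTRB)
4kTRB = 4 × 1.38×10⁻²³ × 290.15 × 9.60×10¹ × 1.54×10⁴ = 2.37×10⁻¹⁴ V²
V_n = √(2.37×10⁻¹⁴) = 1.54×10⁻⁷ V = 154 nV

154 nV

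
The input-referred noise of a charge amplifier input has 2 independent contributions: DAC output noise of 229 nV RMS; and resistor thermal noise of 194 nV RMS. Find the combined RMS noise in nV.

Uncorrelated sources add in power (mean-square): V_tot = √(ΣV_i²)
V_tot = √[(2.29×10⁻⁷)² + (1.94×10⁻⁷)²] = 3.00×10⁻⁷ V = 300 nV

300 nV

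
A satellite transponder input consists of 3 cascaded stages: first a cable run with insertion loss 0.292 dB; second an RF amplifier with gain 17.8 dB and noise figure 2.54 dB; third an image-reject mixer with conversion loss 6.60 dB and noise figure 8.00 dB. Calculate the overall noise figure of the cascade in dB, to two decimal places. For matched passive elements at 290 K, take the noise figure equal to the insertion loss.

3.04 dB

Convert to linear (a loss of L dB is a gain of −L dB): F_i = 10^(NF_i/10), G_i = 10^(G_i,dB/10)
  Stage 1: F_1 = 10^(0.292/10) = 1.070, G_1 = 10^(−0.292/10) = 0.9350
  Stage 2: F_2 = 10^(2.54/10) = 1.795, G_2 = 10^(17.8/10) = 60.26
  Stage 3: F_3 = 10^(8.00/10) = 6.310, G_3 = 10^(−6.60/10) = 0.2188
Friis cascade:
  F = 1.070 + (1.795 − 1)/0.9350 + (6.310 − 1)/56.34 = 2.014
NF = 10 log₁₀(2.014) = 3.04 dB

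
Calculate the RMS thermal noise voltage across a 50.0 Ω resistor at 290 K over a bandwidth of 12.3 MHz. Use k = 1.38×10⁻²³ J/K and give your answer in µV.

3.14 µV

V_n = √(4kTRB)
4kTRB = 4 × 1.38×10⁻²³ × 290 × 5.00×10¹ × 1.23×10⁷ = 9.84×10⁻¹² V²
V_n = √(9.84×10⁻¹²) = 3.14×10⁻⁶ V = 3.14 µV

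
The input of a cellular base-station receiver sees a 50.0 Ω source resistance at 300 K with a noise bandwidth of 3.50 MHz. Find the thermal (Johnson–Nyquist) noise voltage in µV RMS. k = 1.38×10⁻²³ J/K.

1.70 µV

V_n = √(4kTRB)
4kTRB = 4 × 1.38×10⁻²³ × 300 × 5.00×10¹ × 3.50×10⁶ = 2.90×10⁻¹² V²
V_n = √(2.90×10⁻¹²) = 1.70×10⁻⁶ V = 1.70 µV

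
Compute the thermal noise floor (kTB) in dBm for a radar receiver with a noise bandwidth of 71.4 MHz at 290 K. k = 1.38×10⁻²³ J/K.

−95.4 dBm

P_n = kTB = 1.38×10⁻²³ × 290 × 7.14×10⁷ = 2.86×10⁻¹³ W
In dBm: 10 log₁₀(2.86×10⁻¹³ / 10⁻³) = −95.4 dBm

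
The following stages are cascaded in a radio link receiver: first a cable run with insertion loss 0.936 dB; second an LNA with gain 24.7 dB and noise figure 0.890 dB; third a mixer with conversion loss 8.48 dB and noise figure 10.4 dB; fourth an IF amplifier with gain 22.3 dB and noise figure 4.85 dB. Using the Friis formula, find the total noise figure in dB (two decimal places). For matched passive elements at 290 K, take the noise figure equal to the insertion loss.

2.11 dB

Convert to linear (a loss of L dB is a gain of −L dB): F_i = 10^(NF_i/10), G_i = 10^(G_i,dB/10)
  Stage 1: F_1 = 10^(0.936/10) = 1.241, G_1 = 10^(−0.936/10) = 0.8061
  Stage 2: F_2 = 10^(0.890/10) = 1.227, G_2 = 10^(24.7/10) = 295.1
  Stage 3: F_3 = 10^(10.4/10) = 10.96, G_3 = 10^(−8.48/10) = 0.1419
  Stage 4: F_4 = 10^(4.85/10) = 3.055, G_4 = 10^(22.3/10) = 169.8
Friis cascade:
  F = 1.241 + (1.227 − 1)/0.8061 + (10.96 − 1)/237.9 + (3.055 − 1)/33.76 = 1.625
NF = 10 log₁₀(1.625) = 2.11 dB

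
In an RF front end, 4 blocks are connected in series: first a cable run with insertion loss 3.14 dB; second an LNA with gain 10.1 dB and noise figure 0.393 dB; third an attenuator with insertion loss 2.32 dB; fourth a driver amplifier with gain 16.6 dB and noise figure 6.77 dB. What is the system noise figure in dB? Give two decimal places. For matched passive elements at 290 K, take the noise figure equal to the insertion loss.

Convert to linear (a loss of L dB is a gain of −L dB): F_i = 10^(NF_i/10), G_i = 10^(G_i,dB/10)
  Stage 1: F_1 = 10^(3.14/10) = 2.061, G_1 = 10^(−3.14/10) = 0.4853
  Stage 2: F_2 = 10^(0.393/10) = 1.095, G_2 = 10^(10.1/10) = 10.23
  Stage 3: F_3 = 10^(2.32/10) = 1.706, G_3 = 10^(−2.32/10) = 0.5861
  Stage 4: F_4 = 10^(6.77/10) = 4.753, G_4 = 10^(16.6/10) = 45.71
Friis cascade:
  F = 2.061 + (1.095 − 1)/0.4853 + (1.706 − 1)/4.966 + (4.753 − 1)/2.911 = 3.687
NF = 10 log₁₀(3.687) = 5.67 dB

5.67 dB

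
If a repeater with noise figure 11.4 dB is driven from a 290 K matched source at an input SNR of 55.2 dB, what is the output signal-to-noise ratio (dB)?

43.8 dB

By definition F = SNR_in/SNR_out, so in dB: SNR_out = SNR_in − NF
SNR_out = 55.2 − 11.4 = 43.8 dB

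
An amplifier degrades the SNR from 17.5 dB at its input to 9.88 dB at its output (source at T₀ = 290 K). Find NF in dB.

NF (dB) = SNR_in(dB) − SNR_out(dB) when the source is at T₀
NF = 17.5 − 9.88 = 7.62 dB

7.62 dB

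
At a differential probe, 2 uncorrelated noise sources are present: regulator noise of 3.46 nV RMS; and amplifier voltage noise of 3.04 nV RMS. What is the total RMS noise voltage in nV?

4.61 nV

Uncorrelated sources add in power (mean-square): V_tot = √(ΣV_i²)
V_tot = √[(3.46×10⁻⁹)² + (3.04×10⁻⁹)²] = 4.61×10⁻⁹ V = 4.61 nV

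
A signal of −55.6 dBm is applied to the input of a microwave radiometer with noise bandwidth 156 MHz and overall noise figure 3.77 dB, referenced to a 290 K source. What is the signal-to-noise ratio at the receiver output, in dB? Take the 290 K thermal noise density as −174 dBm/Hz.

32.7 dB

Noise floor: N = −174 + 10 log₁₀(B) + NF
10 log₁₀(1.56×10⁸) = 81.93 dB
N = −174 + 81.93 + 3.77 = −88.30 dBm
SNR = P_sig − N = −55.6 − (−88.30) = 32.70 dB → 32.7 dB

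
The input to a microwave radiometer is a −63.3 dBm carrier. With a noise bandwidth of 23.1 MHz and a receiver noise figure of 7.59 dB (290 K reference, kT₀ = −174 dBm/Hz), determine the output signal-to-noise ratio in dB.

29.5 dB

Noise floor: N = −174 + 10 log₁₀(B) + NF
10 log₁₀(2.31×10⁷) = 73.64 dB
N = −174 + 73.64 + 7.59 = −92.77 dBm
SNR = P_sig − N = −63.3 − (−92.77) = 29.47 dB → 29.5 dB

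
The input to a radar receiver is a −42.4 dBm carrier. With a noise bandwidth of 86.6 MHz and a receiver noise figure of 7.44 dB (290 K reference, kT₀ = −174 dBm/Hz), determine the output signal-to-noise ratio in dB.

44.8 dB

Noise floor: N = −174 + 10 log₁₀(B) + NF
10 log₁₀(8.66×10⁷) = 79.38 dB
N = −174 + 79.38 + 7.44 = −87.18 dBm
SNR = P_sig − N = −42.4 − (−87.18) = 44.78 dB → 44.8 dB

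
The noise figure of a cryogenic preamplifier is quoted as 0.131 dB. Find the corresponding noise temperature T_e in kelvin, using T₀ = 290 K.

F = 10^(0.131/10) = 1.03062
T_e = (F − 1)·T₀ = (1.03062 − 1) × 290 = 8.88 K

8.88 K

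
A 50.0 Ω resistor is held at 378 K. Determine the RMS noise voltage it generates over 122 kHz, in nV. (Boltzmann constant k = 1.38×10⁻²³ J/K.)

V_n = √(4kTRB)
4kTRB = 4 × 1.38×10⁻²³ × 378 × 5.00×10¹ × 1.22×10⁵ = 1.27×10⁻¹³ V²
V_n = √(1.27×10⁻¹³) = 3.57×10⁻⁷ V = 357 nV

357 nV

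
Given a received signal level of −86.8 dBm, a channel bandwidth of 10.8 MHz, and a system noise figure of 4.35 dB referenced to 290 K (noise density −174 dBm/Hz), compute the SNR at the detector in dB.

Noise floor: N = −174 + 10 log₁₀(B) + NF
10 log₁₀(1.08×10⁷) = 70.33 dB
N = −174 + 70.33 + 4.35 = −99.32 dBm
SNR = P_sig − N = −86.8 − (−99.32) = 12.52 dB → 12.5 dB

12.5 dB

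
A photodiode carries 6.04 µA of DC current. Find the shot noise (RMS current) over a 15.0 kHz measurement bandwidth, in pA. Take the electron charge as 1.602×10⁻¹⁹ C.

I_n = √(2qI·B)
2qI·B = 2 × 1.602×10⁻¹⁹ × 6.04×10⁻⁶ × 1.50×10⁴ = 2.90×10⁻²⁰ A²
I_n = √(2.90×10⁻²⁰) = 1.70×10⁻¹⁰ A = 170 pA

170 pA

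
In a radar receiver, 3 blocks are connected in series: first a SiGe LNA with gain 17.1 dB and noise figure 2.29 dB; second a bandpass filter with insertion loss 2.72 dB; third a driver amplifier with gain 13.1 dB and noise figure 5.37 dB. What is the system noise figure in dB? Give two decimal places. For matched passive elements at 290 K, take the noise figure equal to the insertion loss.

Convert to linear (a loss of L dB is a gain of −L dB): F_i = 10^(NF_i/10), G_i = 10^(G_i,dB/10)
  Stage 1: F_1 = 10^(2.29/10) = 1.694, G_1 = 10^(17.1/10) = 51.29
  Stage 2: F_2 = 10^(2.72/10) = 1.871, G_2 = 10^(−2.72/10) = 0.5346
  Stage 3: F_3 = 10^(5.37/10) = 3.443, G_3 = 10^(13.1/10) = 20.42
Friis cascade:
  F = 1.694 + (1.871 − 1)/51.29 + (3.443 − 1)/27.42 = 1.800
NF = 10 log₁₀(1.800) = 2.55 dB

2.55 dB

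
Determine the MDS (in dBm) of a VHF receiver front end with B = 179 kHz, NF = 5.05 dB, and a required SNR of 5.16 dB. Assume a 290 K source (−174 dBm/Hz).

−111.3 dBm

Sensitivity = −174 + 10 log₁₀(B) + NF + SNR_min
= −174 + 52.53 + 5.05 + 5.16
= −111.26 dBm → −111.3 dBm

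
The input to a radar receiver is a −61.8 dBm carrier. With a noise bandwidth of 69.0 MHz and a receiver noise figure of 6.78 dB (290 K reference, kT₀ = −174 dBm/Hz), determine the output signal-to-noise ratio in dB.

Noise floor: N = −174 + 10 log₁₀(B) + NF
10 log₁₀(6.90×10⁷) = 78.39 dB
N = −174 + 78.39 + 6.78 = −88.83 dBm
SNR = P_sig − N = −61.8 − (−88.83) = 27.03 dB → 27.0 dB

27.0 dB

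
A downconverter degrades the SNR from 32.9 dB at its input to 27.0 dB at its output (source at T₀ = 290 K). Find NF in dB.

NF (dB) = SNR_in(dB) − SNR_out(dB) when the source is at T₀
NF = 32.9 − 27.0 = 5.9 dB

5.9 dB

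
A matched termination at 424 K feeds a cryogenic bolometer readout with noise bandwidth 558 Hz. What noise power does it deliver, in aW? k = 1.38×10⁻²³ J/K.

P_n = kTB = 1.38×10⁻²³ × 424 × 5.58×10² = 3.26×10⁻¹⁸ W = 3.26 aW

3.26 aW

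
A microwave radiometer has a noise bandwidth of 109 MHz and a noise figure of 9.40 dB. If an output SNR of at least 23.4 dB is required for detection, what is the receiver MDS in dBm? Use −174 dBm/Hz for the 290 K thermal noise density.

Sensitivity = −174 + 10 log₁₀(B) + NF + SNR_min
= −174 + 80.37 + 9.40 + 23.4
= −60.83 dBm → −60.8 dBm

−60.8 dBm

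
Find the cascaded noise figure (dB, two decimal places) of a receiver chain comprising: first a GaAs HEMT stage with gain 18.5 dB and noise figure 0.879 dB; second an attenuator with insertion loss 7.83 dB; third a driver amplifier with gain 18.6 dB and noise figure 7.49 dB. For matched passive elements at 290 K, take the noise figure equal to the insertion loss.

Convert to linear (a loss of L dB is a gain of −L dB): F_i = 10^(NF_i/10), G_i = 10^(G_i,dB/10)
  Stage 1: F_1 = 10^(0.879/10) = 1.224, G_1 = 10^(18.5/10) = 70.79
  Stage 2: F_2 = 10^(7.83/10) = 6.067, G_2 = 10^(−7.83/10) = 0.1648
  Stage 3: F_3 = 10^(7.49/10) = 5.610, G_3 = 10^(18.6/10) = 72.44
Friis cascade:
  F = 1.224 + (6.067 − 1)/70.79 + (5.610 − 1)/11.67 = 1.691
NF = 10 log₁₀(1.691) = 2.28 dB

2.28 dB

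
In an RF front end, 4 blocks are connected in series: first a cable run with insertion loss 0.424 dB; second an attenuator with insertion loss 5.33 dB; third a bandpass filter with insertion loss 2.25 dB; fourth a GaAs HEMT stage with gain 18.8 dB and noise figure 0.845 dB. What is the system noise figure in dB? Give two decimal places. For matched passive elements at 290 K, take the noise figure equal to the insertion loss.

8.85 dB

Convert to linear (a loss of L dB is a gain of −L dB): F_i = 10^(NF_i/10), G_i = 10^(G_i,dB/10)
  Stage 1: F_1 = 10^(0.424/10) = 1.103, G_1 = 10^(−0.424/10) = 0.9070
  Stage 2: F_2 = 10^(5.33/10) = 3.412, G_2 = 10^(−5.33/10) = 0.2931
  Stage 3: F_3 = 10^(2.25/10) = 1.679, G_3 = 10^(−2.25/10) = 0.5957
  Stage 4: F_4 = 10^(0.845/10) = 1.215, G_4 = 10^(18.8/10) = 75.86
Friis cascade:
  F = 1.103 + (3.412 − 1)/0.9070 + (1.679 − 1)/0.2658 + (1.215 − 1)/0.1583 = 7.672
NF = 10 log₁₀(7.672) = 8.85 dB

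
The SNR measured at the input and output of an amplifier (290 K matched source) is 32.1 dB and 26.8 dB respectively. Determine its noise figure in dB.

NF (dB) = SNR_in(dB) − SNR_out(dB) when the source is at T₀
NF = 32.1 − 26.8 = 5.3 dB

5.3 dB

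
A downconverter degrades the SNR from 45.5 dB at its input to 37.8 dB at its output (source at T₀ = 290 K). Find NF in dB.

7.7 dB

NF (dB) = SNR_in(dB) − SNR_out(dB) when the source is at T₀
NF = 45.5 − 37.8 = 7.7 dB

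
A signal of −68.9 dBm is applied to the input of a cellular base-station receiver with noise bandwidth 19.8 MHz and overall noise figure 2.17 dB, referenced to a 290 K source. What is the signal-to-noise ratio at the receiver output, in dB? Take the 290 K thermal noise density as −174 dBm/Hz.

30.0 dB

Noise floor: N = −174 + 10 log₁₀(B) + NF
10 log₁₀(1.98×10⁷) = 72.97 dB
N = −174 + 72.97 + 2.17 = −98.86 dBm
SNR = P_sig − N = −68.9 − (−98.86) = 29.96 dB → 30.0 dB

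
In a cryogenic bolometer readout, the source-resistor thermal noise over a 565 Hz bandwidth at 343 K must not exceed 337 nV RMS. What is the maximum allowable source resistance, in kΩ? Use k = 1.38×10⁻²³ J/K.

Johnson–Nyquist: V_n = √(4kTRB) ⇒ R = V_n² / (4kTB)
4kTB = 4 × 1.38×10⁻²³ × 343 × 5.65×10² = 1.07×10⁻¹⁷
R = (3.37×10⁻⁷)² / 1.07×10⁻¹⁷ = 1.06×10⁴ Ω = 10.6 kΩ

10.6 kΩ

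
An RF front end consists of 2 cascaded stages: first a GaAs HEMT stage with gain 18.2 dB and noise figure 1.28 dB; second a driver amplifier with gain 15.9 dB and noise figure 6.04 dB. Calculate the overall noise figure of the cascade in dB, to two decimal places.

Convert to linear (a loss of L dB is a gain of −L dB): F_i = 10^(NF_i/10), G_i = 10^(G_i,dB/10)
  Stage 1: F_1 = 10^(1.28/10) = 1.343, G_1 = 10^(18.2/10) = 66.07
  Stage 2: F_2 = 10^(6.04/10) = 4.018, G_2 = 10^(15.9/10) = 38.90
Friis cascade:
  F = 1.343 + (4.018 − 1)/66.07 = 1.388
NF = 10 log₁₀(1.388) = 1.43 dB

1.43 dB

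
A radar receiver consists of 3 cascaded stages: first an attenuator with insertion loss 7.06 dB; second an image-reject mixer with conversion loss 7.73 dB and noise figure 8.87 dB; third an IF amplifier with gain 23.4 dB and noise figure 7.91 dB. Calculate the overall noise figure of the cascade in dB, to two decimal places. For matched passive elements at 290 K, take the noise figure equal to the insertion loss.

Convert to linear (a loss of L dB is a gain of −L dB): F_i = 10^(NF_i/10), G_i = 10^(G_i,dB/10)
  Stage 1: F_1 = 10^(7.06/10) = 5.082, G_1 = 10^(−7.06/10) = 0.1968
  Stage 2: F_2 = 10^(8.87/10) = 7.709, G_2 = 10^(−7.73/10) = 0.1687
  Stage 3: F_3 = 10^(7.91/10) = 6.180, G_3 = 10^(23.4/10) = 218.8
Friis cascade:
  F = 5.082 + (7.709 − 1)/0.1968 + (6.180 − 1)/0.03319 = 195.3
NF = 10 log₁₀(195.3) = 22.91 dB

22.91 dB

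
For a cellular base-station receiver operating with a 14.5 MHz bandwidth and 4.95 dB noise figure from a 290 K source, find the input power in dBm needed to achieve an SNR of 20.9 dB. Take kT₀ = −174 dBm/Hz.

−76.5 dBm

Sensitivity = −174 + 10 log₁₀(B) + NF + SNR_min
= −174 + 71.61 + 4.95 + 20.9
= −76.54 dBm → −76.5 dBm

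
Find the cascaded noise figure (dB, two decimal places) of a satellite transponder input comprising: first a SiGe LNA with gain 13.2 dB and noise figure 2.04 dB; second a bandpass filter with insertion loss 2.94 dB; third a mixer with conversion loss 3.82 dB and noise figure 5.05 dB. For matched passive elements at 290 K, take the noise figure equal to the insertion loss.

2.68 dB

Convert to linear (a loss of L dB is a gain of −L dB): F_i = 10^(NF_i/10), G_i = 10^(G_i,dB/10)
  Stage 1: F_1 = 10^(2.04/10) = 1.600, G_1 = 10^(13.2/10) = 20.89
  Stage 2: F_2 = 10^(2.94/10) = 1.968, G_2 = 10^(−2.94/10) = 0.5082
  Stage 3: F_3 = 10^(5.05/10) = 3.199, G_3 = 10^(−3.82/10) = 0.4150
Friis cascade:
  F = 1.600 + (1.968 − 1)/20.89 + (3.199 − 1)/10.62 = 1.853
NF = 10 log₁₀(1.853) = 2.68 dB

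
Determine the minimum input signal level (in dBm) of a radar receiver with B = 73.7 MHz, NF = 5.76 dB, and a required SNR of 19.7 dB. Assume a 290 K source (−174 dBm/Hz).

Sensitivity = −174 + 10 log₁₀(B) + NF + SNR_min
= −174 + 78.67 + 5.76 + 19.7
= −69.87 dBm → −69.9 dBm

−69.9 dBm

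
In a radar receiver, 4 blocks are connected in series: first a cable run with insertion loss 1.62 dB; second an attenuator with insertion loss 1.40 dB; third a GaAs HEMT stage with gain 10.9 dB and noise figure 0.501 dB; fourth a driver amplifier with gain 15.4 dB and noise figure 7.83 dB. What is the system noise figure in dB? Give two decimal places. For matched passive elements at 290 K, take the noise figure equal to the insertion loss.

4.88 dB

Convert to linear (a loss of L dB is a gain of −L dB): F_i = 10^(NF_i/10), G_i = 10^(G_i,dB/10)
  Stage 1: F_1 = 10^(1.62/10) = 1.452, G_1 = 10^(−1.62/10) = 0.6887
  Stage 2: F_2 = 10^(1.40/10) = 1.380, G_2 = 10^(−1.40/10) = 0.7244
  Stage 3: F_3 = 10^(0.501/10) = 1.122, G_3 = 10^(10.9/10) = 12.30
  Stage 4: F_4 = 10^(7.83/10) = 6.067, G_4 = 10^(15.4/10) = 34.67
Friis cascade:
  F = 1.452 + (1.380 − 1)/0.6887 + (1.122 − 1)/0.4989 + (6.067 − 1)/6.138 = 3.075
NF = 10 log₁₀(3.075) = 4.88 dB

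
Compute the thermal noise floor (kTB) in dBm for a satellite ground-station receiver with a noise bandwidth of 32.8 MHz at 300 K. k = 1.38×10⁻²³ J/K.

P_n = kTB = 1.38×10⁻²³ × 300 × 3.28×10⁷ = 1.36×10⁻¹³ W
In dBm: 10 log₁₀(1.36×10⁻¹³ / 10⁻³) = −98.7 dBm

−98.7 dBm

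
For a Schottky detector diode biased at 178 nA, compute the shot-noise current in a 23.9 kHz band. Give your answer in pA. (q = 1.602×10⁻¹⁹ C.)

I_n = √(2qI·B)
2qI·B = 2 × 1.602×10⁻¹⁹ × 1.78×10⁻⁷ × 2.39×10⁴ = 1.36×10⁻²¹ A²
I_n = √(1.36×10⁻²¹) = 3.69×10⁻¹¹ A = 36.9 pA

36.9 pA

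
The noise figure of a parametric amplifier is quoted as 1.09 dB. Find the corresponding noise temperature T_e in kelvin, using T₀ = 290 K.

F = 10^(1.09/10) = 1.28529
T_e = (F − 1)·T₀ = (1.28529 − 1) × 290 = 82.7 K

82.7 K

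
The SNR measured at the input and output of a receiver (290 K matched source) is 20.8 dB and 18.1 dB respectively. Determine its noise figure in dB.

2.7 dB

NF (dB) = SNR_in(dB) − SNR_out(dB) when the source is at T₀
NF = 20.8 − 18.1 = 2.7 dB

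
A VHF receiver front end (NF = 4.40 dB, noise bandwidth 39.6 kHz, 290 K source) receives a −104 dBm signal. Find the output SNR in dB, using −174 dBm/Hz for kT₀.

Noise floor: N = −174 + 10 log₁₀(B) + NF
10 log₁₀(3.96×10⁴) = 45.98 dB
N = −174 + 45.98 + 4.40 = −123.62 dBm
SNR = P_sig − N = −104 − (−123.62) = 19.62 dB → 19.6 dB

19.6 dB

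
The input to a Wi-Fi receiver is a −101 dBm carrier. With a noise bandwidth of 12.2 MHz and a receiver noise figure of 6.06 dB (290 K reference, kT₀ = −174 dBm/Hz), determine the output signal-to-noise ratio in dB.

−3.9 dB

Noise floor: N = −174 + 10 log₁₀(B) + NF
10 log₁₀(1.22×10⁷) = 70.86 dB
N = −174 + 70.86 + 6.06 = −97.08 dBm
SNR = P_sig − N = −101 − (−97.08) = −3.92 dB → −3.9 dB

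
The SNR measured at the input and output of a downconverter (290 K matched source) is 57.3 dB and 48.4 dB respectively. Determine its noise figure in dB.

NF (dB) = SNR_in(dB) − SNR_out(dB) when the source is at T₀
NF = 57.3 − 48.4 = 8.9 dB

8.9 dB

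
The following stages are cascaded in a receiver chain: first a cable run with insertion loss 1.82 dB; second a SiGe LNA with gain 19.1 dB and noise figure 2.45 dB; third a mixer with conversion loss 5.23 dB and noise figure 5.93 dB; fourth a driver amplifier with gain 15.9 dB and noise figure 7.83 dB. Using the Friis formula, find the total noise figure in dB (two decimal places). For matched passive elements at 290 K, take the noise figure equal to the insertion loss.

4.83 dB

Convert to linear (a loss of L dB is a gain of −L dB): F_i = 10^(NF_i/10), G_i = 10^(G_i,dB/10)
  Stage 1: F_1 = 10^(1.82/10) = 1.521, G_1 = 10^(−1.82/10) = 0.6577
  Stage 2: F_2 = 10^(2.45/10) = 1.758, G_2 = 10^(19.1/10) = 81.28
  Stage 3: F_3 = 10^(5.93/10) = 3.917, G_3 = 10^(−5.23/10) = 0.2999
  Stage 4: F_4 = 10^(7.83/10) = 6.067, G_4 = 10^(15.9/10) = 38.90
Friis cascade:
  F = 1.521 + (1.758 − 1)/0.6577 + (3.917 − 1)/53.46 + (6.067 − 1)/16.03 = 3.044
NF = 10 log₁₀(3.044) = 4.83 dB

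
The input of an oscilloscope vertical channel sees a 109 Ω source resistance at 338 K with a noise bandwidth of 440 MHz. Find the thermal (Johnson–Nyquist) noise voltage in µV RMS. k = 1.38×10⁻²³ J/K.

29.9 µV

V_n = √(4kTRB)
4kTRB = 4 × 1.38×10⁻²³ × 338 × 1.09×10² × 4.40×10⁸ = 8.95×10⁻¹⁰ V²
V_n = √(8.95×10⁻¹⁰) = 2.99×10⁻⁵ V = 29.9 µV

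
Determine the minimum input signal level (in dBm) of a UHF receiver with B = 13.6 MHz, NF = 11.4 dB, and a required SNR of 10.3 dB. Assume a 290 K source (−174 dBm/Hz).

−81.0 dBm

Sensitivity = −174 + 10 log₁₀(B) + NF + SNR_min
= −174 + 71.34 + 11.4 + 10.3
= −80.96 dBm → −81.0 dBm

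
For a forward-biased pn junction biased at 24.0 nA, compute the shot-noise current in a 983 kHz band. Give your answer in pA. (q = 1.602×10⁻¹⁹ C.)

I_n = √(2qI·B)
2qI·B = 2 × 1.602×10⁻¹⁹ × 2.40×10⁻⁸ × 9.83×10⁵ = 7.56×10⁻²¹ A²
I_n = √(7.56×10⁻²¹) = 8.69×10⁻¹¹ A = 86.9 pA

86.9 pA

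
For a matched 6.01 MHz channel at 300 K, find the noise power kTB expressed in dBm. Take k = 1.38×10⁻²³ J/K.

−106.0 dBm

P_n = kTB = 1.38×10⁻²³ × 300 × 6.01×10⁶ = 2.49×10⁻¹⁴ W
In dBm: 10 log₁₀(2.49×10⁻¹⁴ / 10⁻³) = −106.0 dBm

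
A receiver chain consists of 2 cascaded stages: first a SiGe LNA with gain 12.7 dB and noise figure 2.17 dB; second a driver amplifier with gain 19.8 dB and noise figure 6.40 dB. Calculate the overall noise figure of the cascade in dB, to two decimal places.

Convert to linear (a loss of L dB is a gain of −L dB): F_i = 10^(NF_i/10), G_i = 10^(G_i,dB/10)
  Stage 1: F_1 = 10^(2.17/10) = 1.648, G_1 = 10^(12.7/10) = 18.62
  Stage 2: F_2 = 10^(6.40/10) = 4.365, G_2 = 10^(19.8/10) = 95.50
Friis cascade:
  F = 1.648 + (4.365 − 1)/18.62 = 1.829
NF = 10 log₁₀(1.829) = 2.62 dB

2.62 dB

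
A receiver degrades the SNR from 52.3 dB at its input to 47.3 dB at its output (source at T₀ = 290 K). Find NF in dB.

NF (dB) = SNR_in(dB) − SNR_out(dB) when the source is at T₀
NF = 52.3 − 47.3 = 5.0 dB

5.0 dB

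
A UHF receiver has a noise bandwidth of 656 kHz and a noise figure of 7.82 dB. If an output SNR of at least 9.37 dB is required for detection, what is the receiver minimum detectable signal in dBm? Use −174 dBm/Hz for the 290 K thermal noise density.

−98.6 dBm

Sensitivity = −174 + 10 log₁₀(B) + NF + SNR_min
= −174 + 58.17 + 7.82 + 9.37
= −98.64 dBm → −98.6 dBm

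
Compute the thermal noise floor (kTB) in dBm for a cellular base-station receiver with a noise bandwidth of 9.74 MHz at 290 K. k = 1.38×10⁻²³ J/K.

−104.1 dBm

P_n = kTB = 1.38×10⁻²³ × 290 × 9.74×10⁶ = 3.90×10⁻¹⁴ W
In dBm: 10 log₁₀(3.90×10⁻¹⁴ / 10⁻³) = −104.1 dBm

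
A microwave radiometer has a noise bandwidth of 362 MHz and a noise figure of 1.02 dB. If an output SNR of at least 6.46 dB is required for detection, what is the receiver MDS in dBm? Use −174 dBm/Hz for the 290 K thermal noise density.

Sensitivity = −174 + 10 log₁₀(B) + NF + SNR_min
= −174 + 85.59 + 1.02 + 6.46
= −80.93 dBm → −80.9 dBm

−80.9 dBm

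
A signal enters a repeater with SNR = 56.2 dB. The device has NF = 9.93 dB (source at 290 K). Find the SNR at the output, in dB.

46.27 dB

By definition F = SNR_in/SNR_out, so in dB: SNR_out = SNR_in − NF
SNR_out = 56.2 − 9.93 = 46.27 dB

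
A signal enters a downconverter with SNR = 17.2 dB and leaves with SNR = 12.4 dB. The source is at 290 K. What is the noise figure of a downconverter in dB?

4.8 dB

NF (dB) = SNR_in(dB) − SNR_out(dB) when the source is at T₀
NF = 17.2 − 12.4 = 4.8 dB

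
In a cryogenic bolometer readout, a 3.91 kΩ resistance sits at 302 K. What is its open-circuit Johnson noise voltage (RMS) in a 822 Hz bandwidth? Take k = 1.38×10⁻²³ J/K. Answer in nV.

V_n = √(4kTRB)
4kTRB = 4 × 1.38×10⁻²³ × 302 × 3.91×10³ × 8.22×10² = 5.36×10⁻¹⁴ V²
V_n = √(5.36×10⁻¹⁴) = 2.31×10⁻⁷ V = 231 nV

231 nV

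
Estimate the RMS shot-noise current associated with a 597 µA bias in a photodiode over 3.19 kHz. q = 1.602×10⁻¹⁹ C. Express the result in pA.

781 pA

I_n = √(2qI·B)
2qI·B = 2 × 1.602×10⁻¹⁹ × 5.97×10⁻⁴ × 3.19×10³ = 6.10×10⁻¹⁹ A²
I_n = √(6.10×10⁻¹⁹) = 7.81×10⁻¹⁰ A = 781 pA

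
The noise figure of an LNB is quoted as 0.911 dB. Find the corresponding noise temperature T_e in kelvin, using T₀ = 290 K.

67.7 K

F = 10^(0.911/10) = 1.23339
T_e = (F − 1)·T₀ = (1.23339 − 1) × 290 = 67.7 K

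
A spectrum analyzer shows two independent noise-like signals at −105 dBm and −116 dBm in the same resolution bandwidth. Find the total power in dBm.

−104.7 dBm

Convert to linear, add, convert back:
P₁ = 3.16×10⁻¹⁴ W, P₂ = 2.51×10⁻¹⁵ W
P_tot = 3.41×10⁻¹⁴ W → 10 log₁₀(P_tot / 10⁻³) = −104.7 dBm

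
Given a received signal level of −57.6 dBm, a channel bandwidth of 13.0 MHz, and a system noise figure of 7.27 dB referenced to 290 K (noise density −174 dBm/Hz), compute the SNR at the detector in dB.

38.0 dB

Noise floor: N = −174 + 10 log₁₀(B) + NF
10 log₁₀(1.30×10⁷) = 71.14 dB
N = −174 + 71.14 + 7.27 = −95.59 dBm
SNR = P_sig − N = −57.6 − (−95.59) = 37.99 dB → 38.0 dB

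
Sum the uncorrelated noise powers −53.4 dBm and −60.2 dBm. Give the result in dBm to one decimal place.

−52.6 dBm

Convert to linear, add, convert back:
P₁ = 4.57×10⁻⁹ W, P₂ = 9.55×10⁻¹⁰ W
P_tot = 5.53×10⁻⁹ W → 10 log₁₀(P_tot / 10⁻³) = −52.6 dBm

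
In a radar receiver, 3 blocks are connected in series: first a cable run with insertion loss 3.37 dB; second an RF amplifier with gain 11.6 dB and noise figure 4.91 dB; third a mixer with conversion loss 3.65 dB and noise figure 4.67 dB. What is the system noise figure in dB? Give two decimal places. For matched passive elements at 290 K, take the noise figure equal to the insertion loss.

Convert to linear (a loss of L dB is a gain of −L dB): F_i = 10^(NF_i/10), G_i = 10^(G_i,dB/10)
  Stage 1: F_1 = 10^(3.37/10) = 2.173, G_1 = 10^(−3.37/10) = 0.4603
  Stage 2: F_2 = 10^(4.91/10) = 3.097, G_2 = 10^(11.6/10) = 14.45
  Stage 3: F_3 = 10^(4.67/10) = 2.931, G_3 = 10^(−3.65/10) = 0.4315
Friis cascade:
  F = 2.173 + (3.097 − 1)/0.4603 + (2.931 − 1)/6.653 = 7.020
NF = 10 log₁₀(7.020) = 8.46 dB

8.46 dB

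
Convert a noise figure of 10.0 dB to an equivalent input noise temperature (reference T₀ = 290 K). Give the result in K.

F = 10^(10.0/10) = 10
T_e = (F − 1)·T₀ = (10 − 1) × 290 = 2610 K

2610 K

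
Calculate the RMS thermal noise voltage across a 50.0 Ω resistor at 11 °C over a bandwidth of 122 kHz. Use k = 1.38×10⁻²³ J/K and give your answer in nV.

309 nV

T = 11 °C + 273.15 = 284.15 K
V_n = √(4kTRB)
4kTRB = 4 × 1.38×10⁻²³ × 284.15 × 5.00×10¹ × 1.22×10⁵ = 9.57×10⁻¹⁴ V²
V_n = √(9.57×10⁻¹⁴) = 3.09×10⁻⁷ V = 309 nV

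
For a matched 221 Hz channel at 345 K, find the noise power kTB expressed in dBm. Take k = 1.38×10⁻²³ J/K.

−149.8 dBm

P_n = kTB = 1.38×10⁻²³ × 345 × 2.21×10² = 1.05×10⁻¹⁸ W
In dBm: 10 log₁₀(1.05×10⁻¹⁸ / 10⁻³) = −149.8 dBm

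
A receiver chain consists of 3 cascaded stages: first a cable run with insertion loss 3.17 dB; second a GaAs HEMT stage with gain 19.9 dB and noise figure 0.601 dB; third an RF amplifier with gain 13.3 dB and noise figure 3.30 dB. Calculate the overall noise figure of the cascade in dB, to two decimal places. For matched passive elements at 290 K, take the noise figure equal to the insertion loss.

Convert to linear (a loss of L dB is a gain of −L dB): F_i = 10^(NF_i/10), G_i = 10^(G_i,dB/10)
  Stage 1: F_1 = 10^(3.17/10) = 2.075, G_1 = 10^(−3.17/10) = 0.4819
  Stage 2: F_2 = 10^(0.601/10) = 1.148, G_2 = 10^(19.9/10) = 97.72
  Stage 3: F_3 = 10^(3.30/10) = 2.138, G_3 = 10^(13.3/10) = 21.38
Friis cascade:
  F = 2.075 + (1.148 − 1)/0.4819 + (2.138 − 1)/47.10 = 2.407
NF = 10 log₁₀(2.407) = 3.81 dB

3.81 dB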